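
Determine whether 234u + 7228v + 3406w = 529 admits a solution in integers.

gcd(7228, 234) = 26  (7228 = 30×234 + 208, 234 = 1×208 + 26, 208 = 8×26).
gcd(26, 3406) = 26.
26 does not divide 529 (remainder 9), so no integer solutions.

no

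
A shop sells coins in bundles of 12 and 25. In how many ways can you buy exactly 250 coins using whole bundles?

Need nonnegative integers with 12j + 25k = 250.
gcd(12, 25) = 1, and 12·(-2) + 25·(1) = 1.
So (j₀, k₀) = (-500, 250); general j = -500 + 25t, k = 250 - 12t.
j ≥ 0 ⇒ t ≥ 20; k ≥ 0 ⇒ t ≤ 20. That's 1 value of t.

1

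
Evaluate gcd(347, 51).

1

gcd(347, 51):
  347 = 6*51 + 41
  51 = 1*41 + 10
  41 = 4*10 + 1
  10 = 10*1
so gcd(347, 51) = 1.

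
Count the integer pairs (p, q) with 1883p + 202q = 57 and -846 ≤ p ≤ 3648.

gcd(1883, 202):
  1883 = 9·202 + 65
  202 = 3·65 + 7
  65 = 9·7 + 2
  7 = 3·2 + 1
  2 = 2·1
so gcd(1883, 202) = 1.
Back-substitute for Bézout coefficients:
  1 = 7 - 3·2
  ... = 1883·(-87) + 202·(811)
Scale by 57: particular solution (-4959, 46227); reduce p mod 202: (91, -848).
General solution: p = 91 + 202t, q = -848 - 1883t for integer t.
-846 ≤ 91 + 202t ≤ 3648 gives t ∈ [-4, 17], which is 22 values.

22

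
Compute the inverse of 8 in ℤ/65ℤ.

gcd(65, 8):
  65 = 8·8 + 1
  8 = 8·1
so gcd(65, 8) = 1.
Back-substitute for Bézout coefficients:
  1 = 65 - 8·8
  ... = 8·(-8) + 65·(1)
So 8·-8 ≡ 1 (mod 65), and -8 mod 65 = 57.

57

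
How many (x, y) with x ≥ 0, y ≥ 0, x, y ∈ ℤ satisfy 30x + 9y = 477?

6

gcd(30, 9) = 3  (30 = 3*9 + 3, 9 = 3*3).
Back-substituting, 30*(1) + 9*(-3) = 3.
Scale by 159: one solution is (159, -477). Reduce x mod 3: (0, 53).
General: x = 0 + 3t, y = 53 - 10t.
x ≥ 0 ⇒ t ≥ 0; y ≥ 0 ⇒ t ≤ 5. So t ∈ [0, 5]: 6 solutions.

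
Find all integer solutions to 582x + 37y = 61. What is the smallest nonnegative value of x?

5

gcd(582, 37):
  582 = 15·37 + 27
  37 = 1·27 + 10
  27 = 2·10 + 7
  10 = 1·7 + 3
  7 = 2·3 + 1
  3 = 3·1
so gcd(582, 37) = 1.
1 divides 61, so solutions exist.
Back-substitute for Bézout coefficients:
  1 = 7 - 2·3
  ... = 582·(11) + 37·(-173)
Scale by 61/1 = 61: (x₀, y₀) = (671, -10553).
General solution: x = 671 + 37t, y = -10553 - 582t for integer t.
x ≥ 0: smallest is 671 mod 37 = 5 (at t = -18), with y = -77.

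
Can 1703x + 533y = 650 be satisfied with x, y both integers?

yes

gcd(1703, 533) = 13  (1703 = 3×533 + 104, 533 = 5×104 + 13, 104 = 8×13).
13 divides 650, so integer solutions exist.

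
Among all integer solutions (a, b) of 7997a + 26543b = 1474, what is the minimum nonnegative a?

gcd(26543, 7997):
  26543 = 3×7997 + 2552
  7997 = 3×2552 + 341
  2552 = 7×341 + 165
  341 = 2×165 + 11
  165 = 15×11
so gcd(26543, 7997) = 11.
11 divides 1474, so solutions exist.
Back-substitute for Bézout coefficients:
  11 = 341 - 2×165
  ... = 7997×(156) + 26543×(-47)
Scale by 1474/11 = 134: (a₀, b₀) = (20904, -6298).
General solution: a = 20904 + 2413t, b = -6298 - 727t for integer t.
a ≥ 0: smallest is 20904 mod 2413 = 1600 (at t = -8), with b = -482.

1600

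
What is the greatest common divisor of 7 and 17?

gcd(17, 7):
  17 = 2*7 + 3
  7 = 2*3 + 1
  3 = 3*1
so gcd(17, 7) = 1.

1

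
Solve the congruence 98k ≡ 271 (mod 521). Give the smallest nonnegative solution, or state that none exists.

242

gcd(521, 98) = 1.
1 divides 271, so solutions exist.
By Bézout, 98×(-101) + 521×(19) = 1.
So 98×(-101) ≡ 1 (mod 521); multiply by 271: k ≡ -27371 (mod 521).
Smallest nonnegative: k = -27371 mod 521 = 242.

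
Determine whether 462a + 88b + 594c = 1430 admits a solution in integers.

gcd(462, 88) = 22  (462 = 5·88 + 22, 88 = 4·22).
gcd(22, 594) = 22.
22 divides 1430, so integer solutions exist.

yes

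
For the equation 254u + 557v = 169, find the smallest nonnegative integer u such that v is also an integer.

516

gcd(557, 254) = 1  (557 = 2·254 + 49, 254 = 5·49 + 9, 49 = 5·9 + 4, 9 = 2·4 + 1, 4 = 4·1).
1 divides 169, so solutions exist.
Back-substituting, 254·(125) + 557·(-57) = 1.
Scale by 169/1 = 169: (u₀, v₀) = (21125, -9633).
General solution: u = 21125 + 557t, v = -9633 - 254t for integer t.
u ≥ 0: smallest is 21125 mod 557 = 516 (at t = -37), with v = -235.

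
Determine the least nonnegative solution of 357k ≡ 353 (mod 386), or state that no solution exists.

gcd(386, 357) = 1.
1 divides 353, so solutions exist.
By Bézout, 357×(173) + 386×(-160) = 1.
So 357×(173) ≡ 1 (mod 386); multiply by 353: k ≡ 61069 (mod 386).
Smallest nonnegative: k = 61069 mod 386 = 81.

81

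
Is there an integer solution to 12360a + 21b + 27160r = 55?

gcd(12360, 21) = 3  (12360 = 588·21 + 12, 21 = 1·12 + 9, 12 = 1·9 + 3, 9 = 3·3).
gcd(3, 27160) = 1.
1 divides 55, so integer solutions exist.

yes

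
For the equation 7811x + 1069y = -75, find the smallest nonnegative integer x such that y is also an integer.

883

gcd(7811, 1069) = 1.
1 divides -75, so solutions exist.
By Bézout, 7811·(88) + 1069·(-643) = 1.
Scale by -75/1 = -75: (x₀, y₀) = (-6600, 48225).
General solution: x = -6600 + 1069t, y = 48225 - 7811t for integer t.
x ≥ 0: smallest is -6600 mod 1069 = 883 (at t = 7), with y = -6452.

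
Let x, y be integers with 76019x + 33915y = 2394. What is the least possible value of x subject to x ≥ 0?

gcd(76019, 33915) = 19  (76019 = 2×33915 + 8189, 33915 = 4×8189 + 1159, 8189 = 7×1159 + 76, 1159 = 15×76 + 19, 76 = 4×19).
19 divides 2394, so solutions exist.
Back-substituting, 76019×(-439) + 33915×(984) = 19.
Scale by 2394/19 = 126: (x₀, y₀) = (-55314, 123984).
General solution: x = -55314 + 1785t, y = 123984 - 4001t for integer t.
x ≥ 0: smallest is -55314 mod 1785 = 21 (at t = 31), with y = -47.

21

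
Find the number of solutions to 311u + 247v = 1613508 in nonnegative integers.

21

gcd(311, 247):
  311 = 1*247 + 64
  247 = 3*64 + 55
  64 = 1*55 + 9
  55 = 6*9 + 1
  9 = 9*1
so gcd(311, 247) = 1.
Back-substitute for Bézout coefficients:
  1 = 55 - 6*9
  ... = 311*(-27) + 247*(34)
Scale by 1613508: one solution is (-43564716, 54859272). Reduce u mod 247: (156, 6336).
General: u = 156 + 247t, v = 6336 - 311t.
u ≥ 0 ⇒ t ≥ 0; v ≥ 0 ⇒ t ≤ 20. So t ∈ [0, 20]: 21 solutions.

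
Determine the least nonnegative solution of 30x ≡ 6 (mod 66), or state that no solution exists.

gcd(66, 30):
  66 = 2·30 + 6
  30 = 5·6
so gcd(66, 30) = 6.
6 divides 6, so solutions exist.
Back-substitute for Bézout coefficients:
  6 = 66 - 2·30
  ... = 30·(-2) + 66·(1)
So 30·(-2) ≡ 6 (mod 66); multiply by 1: x ≡ -2 (mod 11).
Smallest nonnegative: x = -2 mod 11 = 9.

9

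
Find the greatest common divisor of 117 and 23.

1

gcd(117, 23):
  117 = 5·23 + 2
  23 = 11·2 + 1
  2 = 2·1
so gcd(117, 23) = 1.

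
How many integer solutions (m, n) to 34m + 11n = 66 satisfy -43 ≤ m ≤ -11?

gcd(34, 11) = 1.
By Bézout, 34×(1) + 11×(-3) = 1.
Particular solution: (0, 6).
General solution: m = 0 + 11t, n = 6 - 34t for integer t.
-43 ≤ 0 + 11t ≤ -11 gives t ∈ [-3, -1], which is 3 values.

3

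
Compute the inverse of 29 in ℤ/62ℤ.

15

gcd(62, 29):
  62 = 2×29 + 4
  29 = 7×4 + 1
  4 = 4×1
so gcd(62, 29) = 1.
Back-substitute for Bézout coefficients:
  1 = 29 - 7×4
  ... = 29×(15) + 62×(-7)
So 29×15 ≡ 1 (mod 62), and 15 mod 62 = 15.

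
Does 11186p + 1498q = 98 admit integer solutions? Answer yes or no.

gcd(11186, 1498) = 14  (11186 = 7*1498 + 700, 1498 = 2*700 + 98, 700 = 7*98 + 14, 98 = 7*14).
14 divides 98, so integer solutions exist.

yes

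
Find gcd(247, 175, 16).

1

gcd(247, 175) = 1  (247 = 1·175 + 72, 175 = 2·72 + 31, 72 = 2·31 + 10, 31 = 3·10 + 1, 10 = 10·1).
gcd(1, 16) = 1.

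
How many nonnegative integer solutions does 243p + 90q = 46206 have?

gcd(243, 90):
  243 = 2*90 + 63
  90 = 1*63 + 27
  63 = 2*27 + 9
  27 = 3*9
so gcd(243, 90) = 9.
Back-substitute for Bézout coefficients:
  9 = 63 - 2*27
  ... = 243*(3) + 90*(-8)
Scale by 5134: one solution is (15402, -41072). Reduce p mod 10: (2, 508).
General: p = 2 + 10t, q = 508 - 27t.
p ≥ 0 ⇒ t ≥ 0; q ≥ 0 ⇒ t ≤ 18. So t ∈ [0, 18]: 19 solutions.

19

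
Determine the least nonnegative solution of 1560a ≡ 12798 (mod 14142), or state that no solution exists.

gcd(14142, 1560) = 6  (14142 = 9×1560 + 102, 1560 = 15×102 + 30, 102 = 3×30 + 12, 30 = 2×12 + 6, 12 = 2×6).
6 divides 12798, so solutions exist.
Back-substituting, 1560×(970) + 14142×(-107) = 6.
So 1560×(970) ≡ 6 (mod 14142); multiply by 2133: a ≡ 2069010 (mod 2357).
Smallest nonnegative: a = 2069010 mod 2357 = 1921.

1921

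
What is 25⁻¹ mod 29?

gcd(29, 25) = 1  (29 = 1×25 + 4, 25 = 6×4 + 1, 4 = 4×1).
Back-substituting, 25×(7) + 29×(-6) = 1.
So 25×7 ≡ 1 (mod 29), and 7 mod 29 = 7.

7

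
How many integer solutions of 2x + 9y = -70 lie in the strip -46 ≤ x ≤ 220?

30

gcd(9, 2):
  9 = 4×2 + 1
  2 = 2×1
so gcd(9, 2) = 1.
Back-substitute for Bézout coefficients:
  1 = 9 - 4×2
  ... = 2×(-4) + 9×(1)
Scale by -70: particular solution (280, -70); reduce x mod 9: (1, -8).
General solution: x = 1 + 9t, y = -8 - 2t for integer t.
-46 ≤ 1 + 9t ≤ 220 gives t ∈ [-5, 24], which is 30 values.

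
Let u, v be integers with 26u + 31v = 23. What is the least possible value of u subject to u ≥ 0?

gcd(31, 26) = 1.
1 divides 23, so solutions exist.
By Bézout, 26*(6) + 31*(-5) = 1.
Scale by 23/1 = 23: (u₀, v₀) = (138, -115).
General solution: u = 138 + 31t, v = -115 - 26t for integer t.
u ≥ 0: smallest is 138 mod 31 = 14 (at t = -4), with v = -11.

14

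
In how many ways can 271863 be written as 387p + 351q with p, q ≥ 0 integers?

18

gcd(387, 351):
  387 = 1*351 + 36
  351 = 9*36 + 27
  36 = 1*27 + 9
  27 = 3*9
so gcd(387, 351) = 9.
Back-substitute for Bézout coefficients:
  9 = 36 - 1*27
  ... = 387*(10) + 351*(-11)
Scale by 30207: one solution is (302070, -332277). Reduce p mod 39: (15, 758).
General: p = 15 + 39t, q = 758 - 43t.
p ≥ 0 ⇒ t ≥ 0; q ≥ 0 ⇒ t ≤ 17. So t ∈ [0, 17]: 18 solutions.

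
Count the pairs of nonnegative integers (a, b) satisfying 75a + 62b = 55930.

gcd(75, 62) = 1  (75 = 1×62 + 13, 62 = 4×13 + 10, 13 = 1×10 + 3, 10 = 3×3 + 1, 3 = 3×1).
Back-substituting, 75×(-19) + 62×(23) = 1.
Scale by 55930: one solution is (-1062670, 1286390). Reduce a mod 62: (10, 890).
General: a = 10 + 62t, b = 890 - 75t.
a ≥ 0 ⇒ t ≥ 0; b ≥ 0 ⇒ t ≤ 11. So t ∈ [0, 11]: 12 solutions.

12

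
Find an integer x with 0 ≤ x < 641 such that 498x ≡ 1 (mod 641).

511

gcd(641, 498) = 1  (641 = 1×498 + 143, 498 = 3×143 + 69, 143 = 2×69 + 5, 69 = 13×5 + 4, 5 = 1×4 + 1, 4 = 4×1).
Back-substituting, 498×(-130) + 641×(101) = 1.
So 498×-130 ≡ 1 (mod 641), and -130 mod 641 = 511.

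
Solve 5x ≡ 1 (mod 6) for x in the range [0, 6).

gcd(6, 5) = 1  (6 = 1×5 + 1, 5 = 5×1).
Back-substituting, 5×(-1) + 6×(1) = 1.
So 5×-1 ≡ 1 (mod 6), and -1 mod 6 = 5.

5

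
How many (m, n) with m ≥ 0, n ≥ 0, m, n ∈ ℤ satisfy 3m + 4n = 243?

gcd(4, 3) = 1.
By Bézout, 3×(-1) + 4×(1) = 1.
One solution: (1, 60).
General: m = 1 + 4t, n = 60 - 3t.
m ≥ 0 ⇒ t ≥ 0; n ≥ 0 ⇒ t ≤ 20. So t ∈ [0, 20]: 21 solutions.

21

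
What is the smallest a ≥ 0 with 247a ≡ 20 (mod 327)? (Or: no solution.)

245

gcd(327, 247) = 1.
1 divides 20, so solutions exist.
By Bézout, 247·(94) + 327·(-71) = 1.
So 247·(94) ≡ 1 (mod 327); multiply by 20: a ≡ 1880 (mod 327).
Smallest nonnegative: a = 1880 mod 327 = 245.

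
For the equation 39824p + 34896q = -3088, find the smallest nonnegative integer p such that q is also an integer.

403

gcd(39824, 34896) = 16  (39824 = 1*34896 + 4928, 34896 = 7*4928 + 400, 4928 = 12*400 + 128, 400 = 3*128 + 16, 128 = 8*16).
16 divides -3088, so solutions exist.
Back-substituting, 39824*(-262) + 34896*(299) = 16.
Scale by -3088/16 = -193: (p₀, q₀) = (50566, -57707).
General solution: p = 50566 + 2181t, q = -57707 - 2489t for integer t.
p ≥ 0: smallest is 50566 mod 2181 = 403 (at t = -23), with q = -460.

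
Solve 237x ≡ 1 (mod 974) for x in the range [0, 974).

gcd(974, 237) = 1.
By Bézout, 237·(337) + 974·(-82) = 1.
So 237·337 ≡ 1 (mod 974), and 337 mod 974 = 337.

337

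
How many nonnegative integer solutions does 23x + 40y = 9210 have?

10

gcd(40, 23):
  40 = 1×23 + 17
  23 = 1×17 + 6
  17 = 2×6 + 5
  6 = 1×5 + 1
  5 = 5×1
so gcd(40, 23) = 1.
Back-substitute for Bézout coefficients:
  1 = 6 - 1×5
  ... = 23×(7) + 40×(-4)
Scale by 9210: one solution is (64470, -36840). Reduce x mod 40: (30, 213).
General: x = 30 + 40t, y = 213 - 23t.
x ≥ 0 ⇒ t ≥ 0; y ≥ 0 ⇒ t ≤ 9. So t ∈ [0, 9]: 10 solutions.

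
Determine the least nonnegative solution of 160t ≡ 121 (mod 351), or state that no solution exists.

gcd(351, 160) = 1  (351 = 2×160 + 31, 160 = 5×31 + 5, 31 = 6×5 + 1, 5 = 5×1).
1 divides 121, so solutions exist.
Back-substituting, 160×(-68) + 351×(31) = 1.
So 160×(-68) ≡ 1 (mod 351); multiply by 121: t ≡ -8228 (mod 351).
Smallest nonnegative: t = -8228 mod 351 = 196.

196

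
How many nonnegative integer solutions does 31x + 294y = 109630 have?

gcd(294, 31) = 1.
By Bézout, 31*(19) + 294*(-2) = 1.
One solution: (274, 344).
General: x = 274 + 294t, y = 344 - 31t.
x ≥ 0 ⇒ t ≥ 0; y ≥ 0 ⇒ t ≤ 11. So t ∈ [0, 11]: 12 solutions.

12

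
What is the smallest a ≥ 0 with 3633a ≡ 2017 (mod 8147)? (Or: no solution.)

gcd(8147, 3633) = 1.
1 divides 2017, so solutions exist.
By Bézout, 3633·(897) + 8147·(-400) = 1.
So 3633·(897) ≡ 1 (mod 8147); multiply by 2017: a ≡ 1809249 (mod 8147).
Smallest nonnegative: a = 1809249 mod 8147 = 615.

615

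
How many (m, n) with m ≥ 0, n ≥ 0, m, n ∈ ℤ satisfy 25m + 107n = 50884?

19

gcd(107, 25) = 1  (107 = 4*25 + 7, 25 = 3*7 + 4, 7 = 1*4 + 3, 4 = 1*3 + 1, 3 = 3*1).
Back-substituting, 25*(30) + 107*(-7) = 1.
Scale by 50884: one solution is (1526520, -356188). Reduce m mod 107: (58, 462).
General: m = 58 + 107t, n = 462 - 25t.
m ≥ 0 ⇒ t ≥ 0; n ≥ 0 ⇒ t ≤ 18. So t ∈ [0, 18]: 19 solutions.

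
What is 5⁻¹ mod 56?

gcd(56, 5) = 1.
By Bézout, 5×(-11) + 56×(1) = 1.
So 5×-11 ≡ 1 (mod 56), and -11 mod 56 = 45.

45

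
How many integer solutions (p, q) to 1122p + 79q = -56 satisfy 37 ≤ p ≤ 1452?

gcd(1122, 79):
  1122 = 14·79 + 16
  79 = 4·16 + 15
  16 = 1·15 + 1
  15 = 15·1
so gcd(1122, 79) = 1.
Back-substitute for Bézout coefficients:
  1 = 16 - 1·15
  ... = 1122·(5) + 79·(-71)
Scale by -56: particular solution (-280, 3976); reduce p mod 79: (36, -512).
General solution: p = 36 + 79t, q = -512 - 1122t for integer t.
37 ≤ 36 + 79t ≤ 1452 gives t ∈ [1, 17], which is 17 values.

17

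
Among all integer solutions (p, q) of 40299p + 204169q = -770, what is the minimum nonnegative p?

14814

gcd(204169, 40299):
  204169 = 5×40299 + 2674
  40299 = 15×2674 + 189
  2674 = 14×189 + 28
  189 = 6×28 + 21
  28 = 1×21 + 7
  21 = 3×7
so gcd(204169, 40299) = 7.
7 divides -770, so solutions exist.
Back-substitute for Bézout coefficients:
  7 = 28 - 1×21
  ... = 40299×(-7559) + 204169×(1492)
Scale by -770/7 = -110: (p₀, q₀) = (831490, -164120).
General solution: p = 831490 + 29167t, q = -164120 - 5757t for integer t.
p ≥ 0: smallest is 831490 mod 29167 = 14814 (at t = -28), with q = -2924.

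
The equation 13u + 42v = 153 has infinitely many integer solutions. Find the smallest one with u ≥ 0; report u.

15

gcd(42, 13) = 1.
1 divides 153, so solutions exist.
By Bézout, 13*(13) + 42*(-4) = 1.
Scale by 153/1 = 153: (u₀, v₀) = (1989, -612).
General solution: u = 1989 + 42t, v = -612 - 13t for integer t.
u ≥ 0: smallest is 1989 mod 42 = 15 (at t = -47), with v = -1.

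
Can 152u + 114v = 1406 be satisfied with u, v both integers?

gcd(152, 114) = 38  (152 = 1*114 + 38, 114 = 3*38).
38 divides 1406, so integer solutions exist.

yes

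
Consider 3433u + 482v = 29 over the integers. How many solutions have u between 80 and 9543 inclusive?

gcd(3433, 482):
  3433 = 7·482 + 59
  482 = 8·59 + 10
  59 = 5·10 + 9
  10 = 1·9 + 1
  9 = 9·1
so gcd(3433, 482) = 1.
Back-substitute for Bézout coefficients:
  1 = 10 - 1·9
  ... = 3433·(-49) + 482·(349)
Scale by 29: particular solution (-1421, 10121); reduce u mod 482: (25, -178).
General solution: u = 25 + 482t, v = -178 - 3433t for integer t.
80 ≤ 25 + 482t ≤ 9543 gives t ∈ [1, 19], which is 19 values.

19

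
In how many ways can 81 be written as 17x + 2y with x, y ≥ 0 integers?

2

gcd(17, 2) = 1  (17 = 8*2 + 1, 2 = 2*1).
Back-substituting, 17*(1) + 2*(-8) = 1.
Scale by 81: one solution is (81, -648). Reduce x mod 2: (1, 32).
General: x = 1 + 2t, y = 32 - 17t.
x ≥ 0 ⇒ t ≥ 0; y ≥ 0 ⇒ t ≤ 1. So t ∈ [0, 1]: 2 solutions.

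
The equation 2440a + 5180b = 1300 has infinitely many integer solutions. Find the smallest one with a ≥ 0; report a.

164

gcd(5180, 2440):
  5180 = 2×2440 + 300
  2440 = 8×300 + 40
  300 = 7×40 + 20
  40 = 2×20
so gcd(5180, 2440) = 20.
20 divides 1300, so solutions exist.
Back-substitute for Bézout coefficients:
  20 = 300 - 7×40
  ... = 2440×(-121) + 5180×(57)
Scale by 1300/20 = 65: (a₀, b₀) = (-7865, 3705).
General solution: a = -7865 + 259t, b = 3705 - 122t for integer t.
a ≥ 0: smallest is -7865 mod 259 = 164 (at t = 31), with b = -77.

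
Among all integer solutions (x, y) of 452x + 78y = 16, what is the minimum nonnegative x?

gcd(452, 78):
  452 = 5·78 + 62
  78 = 1·62 + 16
  62 = 3·16 + 14
  16 = 1·14 + 2
  14 = 7·2
so gcd(452, 78) = 2.
2 divides 16, so solutions exist.
Back-substitute for Bézout coefficients:
  2 = 16 - 1·14
  ... = 452·(-5) + 78·(29)
Scale by 16/2 = 8: (x₀, y₀) = (-40, 232).
General solution: x = -40 + 39t, y = 232 - 226t for integer t.
x ≥ 0: smallest is -40 mod 39 = 38 (at t = 2), with y = -220.

38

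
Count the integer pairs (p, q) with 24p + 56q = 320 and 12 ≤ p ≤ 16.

0

gcd(56, 24) = 8  (56 = 2·24 + 8, 24 = 3·8).
Back-substituting, 24·(-2) + 56·(1) = 8.
Scale by 40: particular solution (-80, 40); reduce p mod 7: (4, 4).
General solution: p = 4 + 7t, q = 4 - 3t for integer t.
12 ≤ 4 + 7t ≤ 16 gives t ∈ [2, 1], which is 0 values.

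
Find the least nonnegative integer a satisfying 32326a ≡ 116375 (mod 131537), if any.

13281

gcd(131537, 32326) = 7  (131537 = 4×32326 + 2233, 32326 = 14×2233 + 1064, 2233 = 2×1064 + 105, 1064 = 10×105 + 14, 105 = 7×14 + 7, 14 = 2×7).
7 divides 116375, so solutions exist.
Back-substituting, 32326×(-8777) + 131537×(2157) = 7.
So 32326×(-8777) ≡ 7 (mod 131537); multiply by 16625: a ≡ -145917625 (mod 18791).
Smallest nonnegative: a = -145917625 mod 18791 = 13281.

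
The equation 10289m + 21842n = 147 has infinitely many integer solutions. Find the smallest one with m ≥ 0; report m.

gcd(21842, 10289):
  21842 = 2*10289 + 1264
  10289 = 8*1264 + 177
  1264 = 7*177 + 25
  177 = 7*25 + 2
  25 = 12*2 + 1
  2 = 2*1
so gcd(21842, 10289) = 1.
1 divides 147, so solutions exist.
Back-substitute for Bézout coefficients:
  1 = 25 - 12*2
  ... = 10289*(-10489) + 21842*(4941)
Scale by 147/1 = 147: (m₀, n₀) = (-1541883, 726327).
General solution: m = -1541883 + 21842t, n = 726327 - 10289t for integer t.
m ≥ 0: smallest is -1541883 mod 21842 = 8899 (at t = 71), with n = -4192.

8899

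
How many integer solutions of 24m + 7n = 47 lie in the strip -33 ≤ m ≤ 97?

gcd(24, 7):
  24 = 3·7 + 3
  7 = 2·3 + 1
  3 = 3·1
so gcd(24, 7) = 1.
Back-substitute for Bézout coefficients:
  1 = 7 - 2·3
  ... = 24·(-2) + 7·(7)
Scale by 47: particular solution (-94, 329); reduce m mod 7: (4, -7).
General solution: m = 4 + 7t, n = -7 - 24t for integer t.
-33 ≤ 4 + 7t ≤ 97 gives t ∈ [-5, 13], which is 19 values.

19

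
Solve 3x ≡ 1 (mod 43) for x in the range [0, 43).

29

gcd(43, 3) = 1  (43 = 14*3 + 1, 3 = 3*1).
Back-substituting, 3*(-14) + 43*(1) = 1.
So 3*-14 ≡ 1 (mod 43), and -14 mod 43 = 29.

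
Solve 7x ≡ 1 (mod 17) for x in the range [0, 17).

5

gcd(17, 7) = 1  (17 = 2×7 + 3, 7 = 2×3 + 1, 3 = 3×1).
Back-substituting, 7×(5) + 17×(-2) = 1.
So 7×5 ≡ 1 (mod 17), and 5 mod 17 = 5.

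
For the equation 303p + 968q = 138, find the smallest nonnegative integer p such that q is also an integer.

gcd(968, 303) = 1  (968 = 3×303 + 59, 303 = 5×59 + 8, 59 = 7×8 + 3, 8 = 2×3 + 2, 3 = 1×2 + 1, 2 = 2×1).
1 divides 138, so solutions exist.
Back-substituting, 303×(-361) + 968×(113) = 1.
Scale by 138/1 = 138: (p₀, q₀) = (-49818, 15594).
General solution: p = -49818 + 968t, q = 15594 - 303t for integer t.
p ≥ 0: smallest is -49818 mod 968 = 518 (at t = 52), with q = -162.

518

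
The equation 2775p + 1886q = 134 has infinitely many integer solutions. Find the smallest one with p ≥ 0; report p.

gcd(2775, 1886) = 1  (2775 = 1·1886 + 889, 1886 = 2·889 + 108, 889 = 8·108 + 25, 108 = 4·25 + 8, 25 = 3·8 + 1, 8 = 8·1).
1 divides 134, so solutions exist.
Back-substituting, 2775·(227) + 1886·(-334) = 1.
Scale by 134/1 = 134: (p₀, q₀) = (30418, -44756).
General solution: p = 30418 + 1886t, q = -44756 - 2775t for integer t.
p ≥ 0: smallest is 30418 mod 1886 = 242 (at t = -16), with q = -356.

242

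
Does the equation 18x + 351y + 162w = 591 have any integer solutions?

gcd(351, 18) = 9  (351 = 19*18 + 9, 18 = 2*9).
gcd(9, 162) = 9.
9 does not divide 591 (remainder 6), so no integer solutions.

no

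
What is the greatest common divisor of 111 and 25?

1

gcd(111, 25):
  111 = 4×25 + 11
  25 = 2×11 + 3
  11 = 3×3 + 2
  3 = 1×2 + 1
  2 = 2×1
so gcd(111, 25) = 1.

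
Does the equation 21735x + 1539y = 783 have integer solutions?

yes

gcd(21735, 1539) = 27  (21735 = 14*1539 + 189, 1539 = 8*189 + 27, 189 = 7*27).
27 divides 783, so integer solutions exist.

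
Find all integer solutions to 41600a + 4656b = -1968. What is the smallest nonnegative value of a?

gcd(41600, 4656) = 16.
16 divides -1968, so solutions exist.
By Bézout, 41600*(-46) + 4656*(411) = 16.
Scale by -1968/16 = -123: (a₀, b₀) = (5658, -50553).
General solution: a = 5658 + 291t, b = -50553 - 2600t for integer t.
a ≥ 0: smallest is 5658 mod 291 = 129 (at t = -19), with b = -1153.

129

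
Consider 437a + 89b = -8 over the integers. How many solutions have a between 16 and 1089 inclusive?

12

gcd(437, 89) = 1.
By Bézout, 437*(11) + 89*(-54) = 1.
Particular solution: (1, -5).
General solution: a = 1 + 89t, b = -5 - 437t for integer t.
16 ≤ 1 + 89t ≤ 1089 gives t ∈ [1, 12], which is 12 values.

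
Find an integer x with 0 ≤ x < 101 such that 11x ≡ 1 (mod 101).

gcd(101, 11):
  101 = 9×11 + 2
  11 = 5×2 + 1
  2 = 2×1
so gcd(101, 11) = 1.
Back-substitute for Bézout coefficients:
  1 = 11 - 5×2
  ... = 11×(46) + 101×(-5)
So 11×46 ≡ 1 (mod 101), and 46 mod 101 = 46.

46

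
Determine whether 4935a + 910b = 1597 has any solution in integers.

gcd(4935, 910) = 35  (4935 = 5·910 + 385, 910 = 2·385 + 140, 385 = 2·140 + 105, 140 = 1·105 + 35, 105 = 3·35).
35 does not divide 1597 (remainder 22), so no integer solutions.

no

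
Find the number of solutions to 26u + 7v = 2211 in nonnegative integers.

12

gcd(26, 7):
  26 = 3·7 + 5
  7 = 1·5 + 2
  5 = 2·2 + 1
  2 = 2·1
so gcd(26, 7) = 1.
Back-substitute for Bézout coefficients:
  1 = 5 - 2·2
  ... = 26·(3) + 7·(-11)
Scale by 2211: one solution is (6633, -24321). Reduce u mod 7: (4, 301).
General: u = 4 + 7t, v = 301 - 26t.
u ≥ 0 ⇒ t ≥ 0; v ≥ 0 ⇒ t ≤ 11. So t ∈ [0, 11]: 12 solutions.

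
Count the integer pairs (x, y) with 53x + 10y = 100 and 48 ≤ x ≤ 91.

gcd(53, 10) = 1  (53 = 5·10 + 3, 10 = 3·3 + 1, 3 = 3·1).
Back-substituting, 53·(-3) + 10·(16) = 1.
Scale by 100: particular solution (-300, 1600); reduce x mod 10: (0, 10).
General solution: x = 0 + 10t, y = 10 - 53t for integer t.
48 ≤ 0 + 10t ≤ 91 gives t ∈ [5, 9], which is 5 values.

5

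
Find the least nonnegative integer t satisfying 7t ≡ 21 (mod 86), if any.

3

gcd(86, 7) = 1  (86 = 12·7 + 2, 7 = 3·2 + 1, 2 = 2·1).
1 divides 21, so solutions exist.
Back-substituting, 7·(37) + 86·(-3) = 1.
So 7·(37) ≡ 1 (mod 86); multiply by 21: t ≡ 777 (mod 86).
Smallest nonnegative: t = 777 mod 86 = 3.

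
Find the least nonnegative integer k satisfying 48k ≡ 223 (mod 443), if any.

180

gcd(443, 48):
  443 = 9×48 + 11
  48 = 4×11 + 4
  11 = 2×4 + 3
  4 = 1×3 + 1
  3 = 3×1
so gcd(443, 48) = 1.
1 divides 223, so solutions exist.
Back-substitute for Bézout coefficients:
  1 = 4 - 1×3
  ... = 48×(120) + 443×(-13)
So 48×(120) ≡ 1 (mod 443); multiply by 223: k ≡ 26760 (mod 443).
Smallest nonnegative: k = 26760 mod 443 = 180.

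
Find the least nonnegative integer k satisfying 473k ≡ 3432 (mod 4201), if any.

gcd(4201, 473) = 1  (4201 = 8*473 + 417, 473 = 1*417 + 56, 417 = 7*56 + 25, 56 = 2*25 + 6, 25 = 4*6 + 1, 6 = 6*1).
1 divides 3432, so solutions exist.
Back-substituting, 473*(-675) + 4201*(76) = 1.
So 473*(-675) ≡ 1 (mod 4201); multiply by 3432: k ≡ -2316600 (mod 4201).
Smallest nonnegative: k = -2316600 mod 4201 = 2352.

2352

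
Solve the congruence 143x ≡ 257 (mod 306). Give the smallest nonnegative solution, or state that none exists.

gcd(306, 143) = 1  (306 = 2·143 + 20, 143 = 7·20 + 3, 20 = 6·3 + 2, 3 = 1·2 + 1, 2 = 2·1).
1 divides 257, so solutions exist.
Back-substituting, 143·(107) + 306·(-50) = 1.
So 143·(107) ≡ 1 (mod 306); multiply by 257: x ≡ 27499 (mod 306).
Smallest nonnegative: x = 27499 mod 306 = 265.

265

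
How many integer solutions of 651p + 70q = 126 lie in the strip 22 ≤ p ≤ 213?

19

gcd(651, 70):
  651 = 9·70 + 21
  70 = 3·21 + 7
  21 = 3·7
so gcd(651, 70) = 7.
Back-substitute for Bézout coefficients:
  7 = 70 - 3·21
  ... = 651·(-3) + 70·(28)
Scale by 18: particular solution (-54, 504); reduce p mod 10: (6, -54).
General solution: p = 6 + 10t, q = -54 - 93t for integer t.
22 ≤ 6 + 10t ≤ 213 gives t ∈ [2, 20], which is 19 values.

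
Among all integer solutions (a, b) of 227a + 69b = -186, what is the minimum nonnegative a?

gcd(227, 69) = 1.
1 divides -186, so solutions exist.
By Bézout, 227*(-31) + 69*(102) = 1.
Scale by -186/1 = -186: (a₀, b₀) = (5766, -18972).
General solution: a = 5766 + 69t, b = -18972 - 227t for integer t.
a ≥ 0: smallest is 5766 mod 69 = 39 (at t = -83), with b = -131.

39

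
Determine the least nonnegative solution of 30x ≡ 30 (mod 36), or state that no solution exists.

1

gcd(36, 30):
  36 = 1·30 + 6
  30 = 5·6
so gcd(36, 30) = 6.
6 divides 30, so solutions exist.
Back-substitute for Bézout coefficients:
  6 = 36 - 1·30
  ... = 30·(-1) + 36·(1)
So 30·(-1) ≡ 6 (mod 36); multiply by 5: x ≡ -5 (mod 6).
Smallest nonnegative: x = -5 mod 6 = 1.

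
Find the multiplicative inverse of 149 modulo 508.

gcd(508, 149):
  508 = 3×149 + 61
  149 = 2×61 + 27
  61 = 2×27 + 7
  27 = 3×7 + 6
  7 = 1×6 + 1
  6 = 6×1
so gcd(508, 149) = 1.
Back-substitute for Bézout coefficients:
  1 = 7 - 1×6
  ... = 149×(-75) + 508×(22)
So 149×-75 ≡ 1 (mod 508), and -75 mod 508 = 433.

433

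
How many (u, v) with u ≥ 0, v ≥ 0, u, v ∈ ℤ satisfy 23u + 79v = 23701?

gcd(79, 23) = 1.
By Bézout, 23×(-24) + 79×(7) = 1.
One solution: (55, 284).
General: u = 55 + 79t, v = 284 - 23t.
u ≥ 0 ⇒ t ≥ 0; v ≥ 0 ⇒ t ≤ 12. So t ∈ [0, 12]: 13 solutions.

13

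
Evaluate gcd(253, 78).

gcd(253, 78):
  253 = 3×78 + 19
  78 = 4×19 + 2
  19 = 9×2 + 1
  2 = 2×1
so gcd(253, 78) = 1.

1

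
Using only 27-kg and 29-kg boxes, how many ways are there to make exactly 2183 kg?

2

Need nonnegative integers with 27j + 29k = 2183.
gcd(27, 29) = 1, and 27·(14) + 29·(-13) = 1.
So (j₀, k₀) = (30562, -28379); general j = 30562 + 29t, k = -28379 - 27t.
j ≥ 0 ⇒ t ≥ -1053; k ≥ 0 ⇒ t ≤ -1052. That's 2 values of t.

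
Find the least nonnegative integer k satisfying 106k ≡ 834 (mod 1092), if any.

gcd(1092, 106) = 2  (1092 = 10·106 + 32, 106 = 3·32 + 10, 32 = 3·10 + 2, 10 = 5·2).
2 divides 834, so solutions exist.
Back-substituting, 106·(-103) + 1092·(10) = 2.
So 106·(-103) ≡ 2 (mod 1092); multiply by 417: k ≡ -42951 (mod 546).
Smallest nonnegative: k = -42951 mod 546 = 183.

183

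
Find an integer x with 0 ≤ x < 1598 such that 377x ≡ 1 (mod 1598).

gcd(1598, 377) = 1.
By Bézout, 377·(-657) + 1598·(155) = 1.
So 377·-657 ≡ 1 (mod 1598), and -657 mod 1598 = 941.

941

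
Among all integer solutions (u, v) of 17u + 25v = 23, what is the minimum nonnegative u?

gcd(25, 17):
  25 = 1*17 + 8
  17 = 2*8 + 1
  8 = 8*1
so gcd(25, 17) = 1.
1 divides 23, so solutions exist.
Back-substitute for Bézout coefficients:
  1 = 17 - 2*8
  ... = 17*(3) + 25*(-2)
Scale by 23/1 = 23: (u₀, v₀) = (69, -46).
General solution: u = 69 + 25t, v = -46 - 17t for integer t.
u ≥ 0: smallest is 69 mod 25 = 19 (at t = -2), with v = -12.

19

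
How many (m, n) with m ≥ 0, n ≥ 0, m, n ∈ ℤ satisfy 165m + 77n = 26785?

23

gcd(165, 77):
  165 = 2×77 + 11
  77 = 7×11
so gcd(165, 77) = 11.
Back-substitute for Bézout coefficients:
  11 = 165 - 2×77
  ... = 165×(1) + 77×(-2)
Scale by 2435: one solution is (2435, -4870). Reduce m mod 7: (6, 335).
General: m = 6 + 7t, n = 335 - 15t.
m ≥ 0 ⇒ t ≥ 0; n ≥ 0 ⇒ t ≤ 22. So t ∈ [0, 22]: 23 solutions.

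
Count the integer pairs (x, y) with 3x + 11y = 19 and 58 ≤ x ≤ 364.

28

gcd(11, 3) = 1  (11 = 3×3 + 2, 3 = 1×2 + 1, 2 = 2×1).
Back-substituting, 3×(4) + 11×(-1) = 1.
Scale by 19: particular solution (76, -19); reduce x mod 11: (10, -1).
General solution: x = 10 + 11t, y = -1 - 3t for integer t.
58 ≤ 10 + 11t ≤ 364 gives t ∈ [5, 32], which is 28 values.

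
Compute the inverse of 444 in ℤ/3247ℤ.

gcd(3247, 444):
  3247 = 7×444 + 139
  444 = 3×139 + 27
  139 = 5×27 + 4
  27 = 6×4 + 3
  4 = 1×3 + 1
  3 = 3×1
so gcd(3247, 444) = 1.
Back-substitute for Bézout coefficients:
  1 = 4 - 1×3
  ... = 444×(-841) + 3247×(115)
So 444×-841 ≡ 1 (mod 3247), and -841 mod 3247 = 2406.

2406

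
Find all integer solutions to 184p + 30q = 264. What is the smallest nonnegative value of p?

gcd(184, 30):
  184 = 6×30 + 4
  30 = 7×4 + 2
  4 = 2×2
so gcd(184, 30) = 2.
2 divides 264, so solutions exist.
Back-substitute for Bézout coefficients:
  2 = 30 - 7×4
  ... = 184×(-7) + 30×(43)
Scale by 264/2 = 132: (p₀, q₀) = (-924, 5676).
General solution: p = -924 + 15t, q = 5676 - 92t for integer t.
p ≥ 0: smallest is -924 mod 15 = 6 (at t = 62), with q = -28.

6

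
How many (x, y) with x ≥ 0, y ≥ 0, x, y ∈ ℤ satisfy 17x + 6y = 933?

gcd(17, 6):
  17 = 2×6 + 5
  6 = 1×5 + 1
  5 = 5×1
so gcd(17, 6) = 1.
Back-substitute for Bézout coefficients:
  1 = 6 - 1×5
  ... = 17×(-1) + 6×(3)
Scale by 933: one solution is (-933, 2799). Reduce x mod 6: (3, 147).
General: x = 3 + 6t, y = 147 - 17t.
x ≥ 0 ⇒ t ≥ 0; y ≥ 0 ⇒ t ≤ 8. So t ∈ [0, 8]: 9 solutions.

9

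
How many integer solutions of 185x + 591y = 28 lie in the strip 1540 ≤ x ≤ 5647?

gcd(591, 185) = 1.
By Bézout, 185×(-115) + 591×(36) = 1.
Particular solution: (326, -102).
General solution: x = 326 + 591t, y = -102 - 185t for integer t.
1540 ≤ 326 + 591t ≤ 5647 gives t ∈ [3, 9], which is 7 values.

7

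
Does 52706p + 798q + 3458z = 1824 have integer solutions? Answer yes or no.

yes

gcd(52706, 798) = 38  (52706 = 66*798 + 38, 798 = 21*38).
gcd(38, 3458) = 38.
38 divides 1824, so integer solutions exist.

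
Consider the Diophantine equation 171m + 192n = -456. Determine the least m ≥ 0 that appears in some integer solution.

gcd(192, 171) = 3.
3 divides -456, so solutions exist.
By Bézout, 171·(9) + 192·(-8) = 3.
Scale by -456/3 = -152: (m₀, n₀) = (-1368, 1216).
General solution: m = -1368 + 64t, n = 1216 - 57t for integer t.
m ≥ 0: smallest is -1368 mod 64 = 40 (at t = 22), with n = -38.

40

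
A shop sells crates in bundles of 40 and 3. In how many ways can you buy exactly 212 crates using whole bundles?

Need nonnegative integers with 40j + 3k = 212.
gcd(40, 3) = 1, and 40·(1) + 3·(-13) = 1.
So (j₀, k₀) = (212, -2756); general j = 212 + 3t, k = -2756 - 40t.
j ≥ 0 ⇒ t ≥ -70; k ≥ 0 ⇒ t ≤ -69. That's 2 values of t.

2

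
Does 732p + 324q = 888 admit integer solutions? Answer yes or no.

gcd(732, 324):
  732 = 2×324 + 84
  324 = 3×84 + 72
  84 = 1×72 + 12
  72 = 6×12
so gcd(732, 324) = 12.
12 divides 888, so integer solutions exist.

yes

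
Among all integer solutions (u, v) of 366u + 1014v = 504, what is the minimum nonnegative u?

gcd(1014, 366) = 6  (1014 = 2×366 + 282, 366 = 1×282 + 84, 282 = 3×84 + 30, 84 = 2×30 + 24, 30 = 1×24 + 6, 24 = 4×6).
6 divides 504, so solutions exist.
Back-substituting, 366×(-36) + 1014×(13) = 6.
Scale by 504/6 = 84: (u₀, v₀) = (-3024, 1092).
General solution: u = -3024 + 169t, v = 1092 - 61t for integer t.
u ≥ 0: smallest is -3024 mod 169 = 18 (at t = 18), with v = -6.

18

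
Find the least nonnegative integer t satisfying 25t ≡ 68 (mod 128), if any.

gcd(128, 25):
  128 = 5*25 + 3
  25 = 8*3 + 1
  3 = 3*1
so gcd(128, 25) = 1.
1 divides 68, so solutions exist.
Back-substitute for Bézout coefficients:
  1 = 25 - 8*3
  ... = 25*(41) + 128*(-8)
So 25*(41) ≡ 1 (mod 128); multiply by 68: t ≡ 2788 (mod 128).
Smallest nonnegative: t = 2788 mod 128 = 100.

100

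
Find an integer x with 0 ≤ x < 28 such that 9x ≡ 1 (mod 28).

25

gcd(28, 9) = 1.
By Bézout, 9·(-3) + 28·(1) = 1.
So 9·-3 ≡ 1 (mod 28), and -3 mod 28 = 25.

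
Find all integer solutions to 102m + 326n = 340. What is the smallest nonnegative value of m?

gcd(326, 102) = 2  (326 = 3*102 + 20, 102 = 5*20 + 2, 20 = 10*2).
2 divides 340, so solutions exist.
Back-substituting, 102*(16) + 326*(-5) = 2.
Scale by 340/2 = 170: (m₀, n₀) = (2720, -850).
General solution: m = 2720 + 163t, n = -850 - 51t for integer t.
m ≥ 0: smallest is 2720 mod 163 = 112 (at t = -16), with n = -34.

112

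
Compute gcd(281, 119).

gcd(281, 119) = 1  (281 = 2·119 + 43, 119 = 2·43 + 33, 43 = 1·33 + 10, 33 = 3·10 + 3, 10 = 3·3 + 1, 3 = 3·1).

1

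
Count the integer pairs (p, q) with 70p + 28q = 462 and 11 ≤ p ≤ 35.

gcd(70, 28) = 14.
By Bézout, 70·(1) + 28·(-2) = 14.
Particular solution: (1, 14).
General solution: p = 1 + 2t, q = 14 - 5t for integer t.
11 ≤ 1 + 2t ≤ 35 gives t ∈ [5, 17], which is 13 values.

13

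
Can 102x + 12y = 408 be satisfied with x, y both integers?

yes

gcd(102, 12):
  102 = 8*12 + 6
  12 = 2*6
so gcd(102, 12) = 6.
6 divides 408, so integer solutions exist.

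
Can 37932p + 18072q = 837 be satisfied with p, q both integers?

no

gcd(37932, 18072) = 12  (37932 = 2·18072 + 1788, 18072 = 10·1788 + 192, 1788 = 9·192 + 60, 192 = 3·60 + 12, 60 = 5·12).
12 does not divide 837 (remainder 9), so no integer solutions.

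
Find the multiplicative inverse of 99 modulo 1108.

291

gcd(1108, 99) = 1.
By Bézout, 99·(291) + 1108·(-26) = 1.
So 99·291 ≡ 1 (mod 1108), and 291 mod 1108 = 291.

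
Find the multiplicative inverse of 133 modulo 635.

gcd(635, 133):
  635 = 4·133 + 103
  133 = 1·103 + 30
  103 = 3·30 + 13
  30 = 2·13 + 4
  13 = 3·4 + 1
  4 = 4·1
so gcd(635, 133) = 1.
Back-substitute for Bézout coefficients:
  1 = 13 - 3·4
  ... = 133·(-148) + 635·(31)
So 133·-148 ≡ 1 (mod 635), and -148 mod 635 = 487.

487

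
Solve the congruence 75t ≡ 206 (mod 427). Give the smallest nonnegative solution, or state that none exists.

gcd(427, 75) = 1  (427 = 5*75 + 52, 75 = 1*52 + 23, 52 = 2*23 + 6, 23 = 3*6 + 5, 6 = 1*5 + 1, 5 = 5*1).
1 divides 206, so solutions exist.
Back-substituting, 75*(-74) + 427*(13) = 1.
So 75*(-74) ≡ 1 (mod 427); multiply by 206: t ≡ -15244 (mod 427).
Smallest nonnegative: t = -15244 mod 427 = 128.

128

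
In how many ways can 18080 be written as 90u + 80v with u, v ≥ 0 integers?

26

gcd(90, 80) = 10  (90 = 1*80 + 10, 80 = 8*10).
Back-substituting, 90*(1) + 80*(-1) = 10.
Scale by 1808: one solution is (1808, -1808). Reduce u mod 8: (0, 226).
General: u = 0 + 8t, v = 226 - 9t.
u ≥ 0 ⇒ t ≥ 0; v ≥ 0 ⇒ t ≤ 25. So t ∈ [0, 25]: 26 solutions.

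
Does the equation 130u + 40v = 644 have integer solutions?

no

gcd(130, 40) = 10  (130 = 3*40 + 10, 40 = 4*10).
10 does not divide 644 (remainder 4), so no integer solutions.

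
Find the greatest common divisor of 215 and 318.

gcd(318, 215) = 1  (318 = 1×215 + 103, 215 = 2×103 + 9, 103 = 11×9 + 4, 9 = 2×4 + 1, 4 = 4×1).

1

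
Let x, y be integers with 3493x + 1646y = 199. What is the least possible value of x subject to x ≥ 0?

gcd(3493, 1646):
  3493 = 2*1646 + 201
  1646 = 8*201 + 38
  201 = 5*38 + 11
  38 = 3*11 + 5
  11 = 2*5 + 1
  5 = 5*1
so gcd(3493, 1646) = 1.
1 divides 199, so solutions exist.
Back-substitute for Bézout coefficients:
  1 = 11 - 2*5
  ... = 3493*(303) + 1646*(-643)
Scale by 199/1 = 199: (x₀, y₀) = (60297, -127957).
General solution: x = 60297 + 1646t, y = -127957 - 3493t for integer t.
x ≥ 0: smallest is 60297 mod 1646 = 1041 (at t = -36), with y = -2209.

1041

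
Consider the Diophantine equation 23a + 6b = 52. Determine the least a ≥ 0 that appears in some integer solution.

gcd(23, 6) = 1  (23 = 3·6 + 5, 6 = 1·5 + 1, 5 = 5·1).
1 divides 52, so solutions exist.
Back-substituting, 23·(-1) + 6·(4) = 1.
Scale by 52/1 = 52: (a₀, b₀) = (-52, 208).
General solution: a = -52 + 6t, b = 208 - 23t for integer t.
a ≥ 0: smallest is -52 mod 6 = 2 (at t = 9), with b = 1.

2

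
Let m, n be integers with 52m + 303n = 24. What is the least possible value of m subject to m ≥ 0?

117

gcd(303, 52):
  303 = 5*52 + 43
  52 = 1*43 + 9
  43 = 4*9 + 7
  9 = 1*7 + 2
  7 = 3*2 + 1
  2 = 2*1
so gcd(303, 52) = 1.
1 divides 24, so solutions exist.
Back-substitute for Bézout coefficients:
  1 = 7 - 3*2
  ... = 52*(-134) + 303*(23)
Scale by 24/1 = 24: (m₀, n₀) = (-3216, 552).
General solution: m = -3216 + 303t, n = 552 - 52t for integer t.
m ≥ 0: smallest is -3216 mod 303 = 117 (at t = 11), with n = -20.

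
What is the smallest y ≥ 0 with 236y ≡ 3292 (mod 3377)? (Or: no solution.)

gcd(3377, 236) = 1.
1 divides 3292, so solutions exist.
By Bézout, 236·(-1388) + 3377·(97) = 1.
So 236·(-1388) ≡ 1 (mod 3377); multiply by 3292: y ≡ -4569296 (mod 3377).
Smallest nonnegative: y = -4569296 mod 3377 = 3162.

3162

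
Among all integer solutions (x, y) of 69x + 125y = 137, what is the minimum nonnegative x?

98

gcd(125, 69):
  125 = 1·69 + 56
  69 = 1·56 + 13
  56 = 4·13 + 4
  13 = 3·4 + 1
  4 = 4·1
so gcd(125, 69) = 1.
1 divides 137, so solutions exist.
Back-substitute for Bézout coefficients:
  1 = 13 - 3·4
  ... = 69·(29) + 125·(-16)
Scale by 137/1 = 137: (x₀, y₀) = (3973, -2192).
General solution: x = 3973 + 125t, y = -2192 - 69t for integer t.
x ≥ 0: smallest is 3973 mod 125 = 98 (at t = -31), with y = -53.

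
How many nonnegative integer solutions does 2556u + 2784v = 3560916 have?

6

gcd(2784, 2556):
  2784 = 1*2556 + 228
  2556 = 11*228 + 48
  228 = 4*48 + 36
  48 = 1*36 + 12
  36 = 3*12
so gcd(2784, 2556) = 12.
Back-substitute for Bézout coefficients:
  12 = 48 - 1*36
  ... = 2556*(61) + 2784*(-56)
Scale by 296743: one solution is (18101323, -16617608). Reduce u mod 232: (219, 1078).
General: u = 219 + 232t, v = 1078 - 213t.
u ≥ 0 ⇒ t ≥ 0; v ≥ 0 ⇒ t ≤ 5. So t ∈ [0, 5]: 6 solutions.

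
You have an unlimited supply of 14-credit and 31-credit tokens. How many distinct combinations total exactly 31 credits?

Need nonnegative integers with 14j + 31k = 31.
gcd(14, 31) = 1, and 14·(-11) + 31·(5) = 1.
So (j₀, k₀) = (-341, 155); general j = -341 + 31t, k = 155 - 14t.
j ≥ 0 ⇒ t ≥ 11; k ≥ 0 ⇒ t ≤ 11. That's 1 value of t.

1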